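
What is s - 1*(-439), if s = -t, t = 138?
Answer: 301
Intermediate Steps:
s = -138 (s = -1*138 = -138)
s - 1*(-439) = -138 - 1*(-439) = -138 + 439 = 301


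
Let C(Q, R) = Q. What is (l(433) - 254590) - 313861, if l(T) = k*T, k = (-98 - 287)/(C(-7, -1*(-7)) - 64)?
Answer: -40193316/71 ≈ -5.6610e+5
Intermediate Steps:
k = 385/71 (k = (-98 - 287)/(-7 - 64) = -385/(-71) = -385*(-1/71) = 385/71 ≈ 5.4225)
l(T) = 385*T/71
(l(433) - 254590) - 313861 = ((385/71)*433 - 254590) - 313861 = (166705/71 - 254590) - 313861 = -17909185/71 - 313861 = -40193316/71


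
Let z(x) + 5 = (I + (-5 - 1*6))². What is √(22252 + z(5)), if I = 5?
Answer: √22283 ≈ 149.27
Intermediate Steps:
z(x) = 31 (z(x) = -5 + (5 + (-5 - 1*6))² = -5 + (5 + (-5 - 6))² = -5 + (5 - 11)² = -5 + (-6)² = -5 + 36 = 31)
√(22252 + z(5)) = √(22252 + 31) = √22283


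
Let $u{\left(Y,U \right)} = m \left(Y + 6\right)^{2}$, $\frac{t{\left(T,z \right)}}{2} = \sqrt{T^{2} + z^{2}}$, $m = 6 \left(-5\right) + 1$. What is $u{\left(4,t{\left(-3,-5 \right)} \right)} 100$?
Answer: $-290000$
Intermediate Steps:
$m = -29$ ($m = -30 + 1 = -29$)
$t{\left(T,z \right)} = 2 \sqrt{T^{2} + z^{2}}$
$u{\left(Y,U \right)} = - 29 \left(6 + Y\right)^{2}$ ($u{\left(Y,U \right)} = - 29 \left(Y + 6\right)^{2} = - 29 \left(6 + Y\right)^{2}$)
$u{\left(4,t{\left(-3,-5 \right)} \right)} 100 = - 29 \left(6 + 4\right)^{2} \cdot 100 = - 29 \cdot 10^{2} \cdot 100 = \left(-29\right) 100 \cdot 100 = \left(-2900\right) 100 = -290000$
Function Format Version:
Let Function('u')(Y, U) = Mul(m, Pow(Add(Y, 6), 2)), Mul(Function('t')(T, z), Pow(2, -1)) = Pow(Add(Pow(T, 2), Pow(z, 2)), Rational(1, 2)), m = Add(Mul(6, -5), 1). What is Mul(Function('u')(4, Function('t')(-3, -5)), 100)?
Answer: -290000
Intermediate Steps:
m = -29 (m = Add(-30, 1) = -29)
Function('t')(T, z) = Mul(2, Pow(Add(Pow(T, 2), Pow(z, 2)), Rational(1, 2)))
Function('u')(Y, U) = Mul(-29, Pow(Add(6, Y), 2)) (Function('u')(Y, U) = Mul(-29, Pow(Add(Y, 6), 2)) = Mul(-29, Pow(Add(6, Y), 2)))
Mul(Function('u')(4, Function('t')(-3, -5)), 100) = Mul(Mul(-29, Pow(Add(6, 4), 2)), 100) = Mul(Mul(-29, Pow(10, 2)), 100) = Mul(Mul(-29, 100), 100) = Mul(-2900, 100) = -290000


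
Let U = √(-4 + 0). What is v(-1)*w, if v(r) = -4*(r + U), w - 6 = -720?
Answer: -2856 + 5712*I ≈ -2856.0 + 5712.0*I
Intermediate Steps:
w = -714 (w = 6 - 720 = -714)
U = 2*I (U = √(-4) = 2*I ≈ 2.0*I)
v(r) = -8*I - 4*r (v(r) = -4*(r + 2*I) = -8*I - 4*r)
v(-1)*w = (-8*I - 4*(-1))*(-714) = (-8*I + 4)*(-714) = (4 - 8*I)*(-714) = -2856 + 5712*I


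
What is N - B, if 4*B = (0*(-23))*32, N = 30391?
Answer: 30391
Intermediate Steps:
B = 0 (B = ((0*(-23))*32)/4 = (0*32)/4 = (¼)*0 = 0)
N - B = 30391 - 1*0 = 30391 + 0 = 30391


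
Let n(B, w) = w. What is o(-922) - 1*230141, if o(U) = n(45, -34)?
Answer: -230175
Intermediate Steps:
o(U) = -34
o(-922) - 1*230141 = -34 - 1*230141 = -34 - 230141 = -230175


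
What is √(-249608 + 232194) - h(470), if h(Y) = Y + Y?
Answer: -940 + I*√17414 ≈ -940.0 + 131.96*I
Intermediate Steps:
h(Y) = 2*Y
√(-249608 + 232194) - h(470) = √(-249608 + 232194) - 2*470 = √(-17414) - 1*940 = I*√17414 - 940 = -940 + I*√17414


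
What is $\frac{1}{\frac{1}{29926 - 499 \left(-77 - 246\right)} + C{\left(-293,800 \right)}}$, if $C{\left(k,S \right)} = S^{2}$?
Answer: $\frac{191103}{122305920001} \approx 1.5625 \cdot 10^{-6}$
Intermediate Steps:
$\frac{1}{\frac{1}{29926 - 499 \left(-77 - 246\right)} + C{\left(-293,800 \right)}} = \frac{1}{\frac{1}{29926 - 499 \left(-77 - 246\right)} + 800^{2}} = \frac{1}{\frac{1}{29926 - -161177} + 640000} = \frac{1}{\frac{1}{29926 + 161177} + 640000} = \frac{1}{\frac{1}{191103} + 640000} = \frac{1}{\frac{122305920001}{191103}} = \frac{191103}{122305920001}$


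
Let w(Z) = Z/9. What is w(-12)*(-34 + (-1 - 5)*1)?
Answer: 160/3 ≈ 53.333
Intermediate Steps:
w(Z) = Z/9 (w(Z) = Z*(⅑) = Z/9)
w(-12)*(-34 + (-1 - 5)*1) = ((⅑)*(-12))*(-34 + (-1 - 5)*1) = -4*(-34 - 6*1)/3 = -4*(-34 - 6)/3 = -4/3*(-40) = 160/3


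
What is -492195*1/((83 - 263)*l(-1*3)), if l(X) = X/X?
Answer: 32813/12 ≈ 2734.4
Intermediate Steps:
l(X) = 1
-492195*1/((83 - 263)*l(-1*3)) = -492195/(83 - 263) = -492195/((-180*1)) = -492195/(-180) = -492195*(-1/180) = 32813/12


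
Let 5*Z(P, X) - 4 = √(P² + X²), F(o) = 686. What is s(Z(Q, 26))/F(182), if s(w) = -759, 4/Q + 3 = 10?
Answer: -759/686 ≈ -1.1064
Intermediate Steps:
Q = 4/7 (Q = 4/(-3 + 10) = 4/7 ≈ 0.57143)
Z(P, X) = ⅘ + √(P² + X²)/5
s(Z(Q, 26))/F(182) = -759/686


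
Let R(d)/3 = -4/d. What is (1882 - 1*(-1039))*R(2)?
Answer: -17526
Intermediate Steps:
R(d) = -12/d (R(d) = 3*(-4/d) = -12/d)
(1882 - 1*(-1039))*R(2) = (1882 - 1*(-1039))*(-12/2) = (1882 + 1039)*(-12*½) = 2921*(-6) = -17526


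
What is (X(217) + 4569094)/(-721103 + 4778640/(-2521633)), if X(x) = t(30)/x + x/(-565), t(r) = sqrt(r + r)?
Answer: -6509691141739269/1027374473409035 - 162686*sqrt(15)/12728533298873 ≈ -6.3362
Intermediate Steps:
t(r) = sqrt(2)*sqrt(r) (t(r) = sqrt(2*r) = sqrt(2)*sqrt(r))
X(x) = -x/565 + 2*sqrt(15)/x (X(x) = (sqrt(2)*sqrt(30))/x + x/(-565) = (2*sqrt(15))/x + x*(-1/565) = 2*sqrt(15)/x - x/565 = -x/565 + 2*sqrt(15)/x)
(X(217) + 4569094)/(-721103 + 4778640/(-2521633)) = ((-1/565*217 + 2*sqrt(15)/217) + 4569094)/(-721103 + 4778640/(-2521633)) = ((-217/565 + 2*sqrt(15)*(1/217)) + 4569094)/(-721103 + 4778640*(-1/2521633)) = ((-217/565 + 2*sqrt(15)/217) + 4569094)/(-721103 - 4778640/2521633) = (2581537893/565 + 2*sqrt(15)/217)/(-1818361899839/2521633) = (2581537893/565 + 2*sqrt(15)/217)*(-2521633/1818361899839) = -6509691141739269/1027374473409035 - 162686*sqrt(15)/12728533298873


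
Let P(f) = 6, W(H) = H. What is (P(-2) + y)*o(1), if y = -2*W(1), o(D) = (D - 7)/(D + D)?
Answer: -12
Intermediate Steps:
o(D) = (-7 + D)/(2*D) (o(D) = (-7 + D)/((2*D)) = (-7 + D)*(1/(2*D)) = (-7 + D)/(2*D))
y = -2 (y = -2*1 = -2)
(P(-2) + y)*o(1) = (6 - 2)*((½)*(-7 + 1)/1) = 4*((½)*1*(-6)) = 4*(-3) = -12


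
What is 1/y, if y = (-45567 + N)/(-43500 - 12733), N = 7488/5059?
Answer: 284482747/230515965 ≈ 1.2341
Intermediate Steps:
N = 7488/5059 (N = 7488*(1/5059) = 7488/5059 ≈ 1.4801)
y = 230515965/284482747 (y = (-45567 + 7488/5059)/(-43500 - 12733) = -230515965/5059/(-56233) = -230515965/5059*(-1/56233) = 230515965/284482747 ≈ 0.81030)
1/y = 1/(230515965/284482747) = 284482747/230515965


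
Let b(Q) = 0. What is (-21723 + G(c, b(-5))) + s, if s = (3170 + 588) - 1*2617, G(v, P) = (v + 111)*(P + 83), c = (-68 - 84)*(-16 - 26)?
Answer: 518503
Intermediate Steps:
c = 6384 (c = -152*(-42) = 6384)
G(v, P) = (83 + P)*(111 + v) (G(v, P) = (111 + v)*(83 + P) = (83 + P)*(111 + v))
s = 1141 (s = 3758 - 2617 = 1141)
(-21723 + G(c, b(-5))) + s = (-21723 + (9213 + 83*6384 + 111*0 + 0*6384)) + 1141 = (-21723 + (9213 + 529872 + 0 + 0)) + 1141 = (-21723 + 539085) + 1141 = 517362 + 1141 = 518503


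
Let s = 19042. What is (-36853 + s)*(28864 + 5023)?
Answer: -603561357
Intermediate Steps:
(-36853 + s)*(28864 + 5023) = (-36853 + 19042)*(28864 + 5023) = -17811*33887 = -603561357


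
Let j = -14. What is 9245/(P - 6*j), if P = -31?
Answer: 9245/53 ≈ 174.43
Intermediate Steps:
9245/(P - 6*j) = 9245/(-31 - 6*(-14)) = 9245/(-31 + 84) = 9245/53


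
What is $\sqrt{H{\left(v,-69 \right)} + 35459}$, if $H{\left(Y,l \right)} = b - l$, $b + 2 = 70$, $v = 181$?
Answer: $2 \sqrt{8899} \approx 188.67$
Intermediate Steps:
$b = 68$ ($b = -2 + 70 = 68$)
$H{\left(Y,l \right)} = 68 - l$
$\sqrt{H{\left(v,-69 \right)} + 35459} = \sqrt{\left(68 - -69\right) + 35459} = \sqrt{\left(68 + 69\right) + 35459} = \sqrt{137 + 35459} = \sqrt{35596} = 2 \sqrt{8899}$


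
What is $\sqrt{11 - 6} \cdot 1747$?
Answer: $1747 \sqrt{5} \approx 3906.4$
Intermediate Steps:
$\sqrt{11 - 6} \cdot 1747 = \sqrt{5} \cdot 1747 = 1747 \sqrt{5}$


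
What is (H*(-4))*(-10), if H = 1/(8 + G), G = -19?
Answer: -40/11 ≈ -3.6364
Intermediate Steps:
H = -1/11 (H = 1/(8 - 19) = 1/(-11) = -1/11 ≈ -0.090909)
(H*(-4))*(-10) = -1/11*(-4)*(-10) = (4/11)*(-10) = -40/11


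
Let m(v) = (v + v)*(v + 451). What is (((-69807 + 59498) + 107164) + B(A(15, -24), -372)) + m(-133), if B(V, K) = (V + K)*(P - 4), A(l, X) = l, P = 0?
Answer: 13695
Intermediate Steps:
m(v) = 2*v*(451 + v) (m(v) = (2*v)*(451 + v) = 2*v*(451 + v))
B(V, K) = -4*K - 4*V (B(V, K) = (V + K)*(0 - 4) = (K + V)*(-4) = -4*K - 4*V)
(((-69807 + 59498) + 107164) + B(A(15, -24), -372)) + m(-133) = (((-69807 + 59498) + 107164) + (-4*(-372) - 4*15)) + 2*(-133)*(451 - 133) = ((-10309 + 107164) + (1488 - 60)) + 2*(-133)*318 = (96855 + 1428) - 84588 = 98283 - 84588 = 13695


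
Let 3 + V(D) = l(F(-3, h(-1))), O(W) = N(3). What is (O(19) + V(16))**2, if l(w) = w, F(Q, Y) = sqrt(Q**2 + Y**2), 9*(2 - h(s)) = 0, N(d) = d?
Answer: 13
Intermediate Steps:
h(s) = 2 (h(s) = 2 - 1/9*0 = 2 + 0 = 2)
O(W) = 3
V(D) = -3 + sqrt(13) (V(D) = -3 + sqrt((-3)**2 + 2**2) = -3 + sqrt(9 + 4) = -3 + sqrt(13))
(O(19) + V(16))**2 = (3 + (-3 + sqrt(13)))**2 = (sqrt(13))**2 = 13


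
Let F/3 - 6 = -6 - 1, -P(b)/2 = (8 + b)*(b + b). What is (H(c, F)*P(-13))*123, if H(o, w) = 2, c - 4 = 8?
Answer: -63960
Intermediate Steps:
c = 12 (c = 4 + 8 = 12)
P(b) = -4*b*(8 + b) (P(b) = -2*(8 + b)*(b + b) = -2*(8 + b)*2*b = -4*b*(8 + b))
F = -3 (F = 18 + 3*(-6 - 1) = 18 + 3*(-7) = 18 - 21 = -3)
(H(c, F)*P(-13))*123 = (2*(-4*(-13)*(8 - 13)))*123 = (2*(-4*(-13)*(-5)))*123 = (2*(-260))*123 = -520*123 = -63960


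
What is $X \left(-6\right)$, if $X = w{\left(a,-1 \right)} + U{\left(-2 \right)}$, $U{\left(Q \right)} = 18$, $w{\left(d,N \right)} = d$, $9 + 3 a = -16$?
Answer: $-58$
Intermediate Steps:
$a = - \frac{25}{3}$ ($a = -3 + \frac{1}{3} \left(-16\right) = -3 - \frac{16}{3} = - \frac{25}{3} \approx -8.3333$)
$X = \frac{29}{3}$ ($X = - \frac{25}{3} + 18 = \frac{29}{3} \approx 9.6667$)
$X \left(-6\right) = \frac{29}{3} \left(-6\right) = -58$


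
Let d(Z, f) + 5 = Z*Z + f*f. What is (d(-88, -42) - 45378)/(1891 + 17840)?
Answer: -35875/19731 ≈ -1.8182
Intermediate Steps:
d(Z, f) = -5 + Z² + f² (d(Z, f) = -5 + (Z*Z + f*f) = -5 + (Z² + f²) = -5 + Z² + f²)
(d(-88, -42) - 45378)/(1891 + 17840) = ((-5 + (-88)² + (-42)²) - 45378)/(1891 + 17840) = ((-5 + 7744 + 1764) - 45378)/19731 = (9503 - 45378)*(1/19731) = -35875*1/19731 = -35875/19731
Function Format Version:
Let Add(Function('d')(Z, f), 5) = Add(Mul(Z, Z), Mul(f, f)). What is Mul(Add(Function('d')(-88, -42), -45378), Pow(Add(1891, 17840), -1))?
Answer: Rational(-35875, 19731) ≈ -1.8182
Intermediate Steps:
Function('d')(Z, f) = Add(-5, Pow(Z, 2), Pow(f, 2)) (Function('d')(Z, f) = Add(-5, Add(Mul(Z, Z), Mul(f, f))) = Add(-5, Add(Pow(Z, 2), Pow(f, 2))) = Add(-5, Pow(Z, 2), Pow(f, 2)))
Mul(Add(Function('d')(-88, -42), -45378), Pow(Add(1891, 17840), -1)) = Mul(Add(Add(-5, Pow(-88, 2), Pow(-42, 2)), -45378), Pow(Add(1891, 17840), -1)) = Mul(Add(Add(-5, 7744, 1764), -45378), Pow(19731, -1)) = Mul(Add(9503, -45378), Rational(1, 19731)) = Mul(-35875, Rational(1, 19731)) = Rational(-35875, 19731)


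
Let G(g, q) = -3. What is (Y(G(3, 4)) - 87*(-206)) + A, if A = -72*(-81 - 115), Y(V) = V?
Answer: 32031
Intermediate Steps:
A = 14112 (A = -72*(-196) = 14112)
(Y(G(3, 4)) - 87*(-206)) + A = (-3 - 87*(-206)) + 14112 = (-3 + 17922) + 14112 = 17919 + 14112 = 32031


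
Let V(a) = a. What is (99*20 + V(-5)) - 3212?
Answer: -1237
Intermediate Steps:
(99*20 + V(-5)) - 3212 = (99*20 - 5) - 3212 = (1980 - 5) - 3212 = 1975 - 3212 = -1237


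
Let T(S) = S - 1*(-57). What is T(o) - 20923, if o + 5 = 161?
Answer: -20710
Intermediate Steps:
o = 156 (o = -5 + 161 = 156)
T(S) = 57 + S (T(S) = S + 57 = 57 + S)
T(o) - 20923 = (57 + 156) - 20923 = 213 - 20923 = -20710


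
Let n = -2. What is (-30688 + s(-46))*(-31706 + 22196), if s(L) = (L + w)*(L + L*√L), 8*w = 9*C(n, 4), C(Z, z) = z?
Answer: 273688290 - 18154590*I*√46 ≈ 2.7369e+8 - 1.2313e+8*I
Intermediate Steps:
w = 9/2 (w = (9*4)/8 = (⅛)*36 = 9/2 ≈ 4.5000)
s(L) = (9/2 + L)*(L + L^(3/2)) (s(L) = (L + 9/2)*(L + L*√L) = (9/2 + L)*(L + L^(3/2)))
(-30688 + s(-46))*(-31706 + 22196) = (-30688 + ((-46)² + (-46)^(5/2) + (9/2)*(-46) + 9*(-46)^(3/2)/2))*(-31706 + 22196) = (-30688 + (2116 + 2116*I*√46 - 207 + 9*(-46*I*√46)/2))*(-9510) = (-30688 + (2116 + 2116*I*√46 - 207 - 207*I*√46))*(-9510) = (-30688 + (1909 + 1909*I*√46))*(-9510) = (-28779 + 1909*I*√46)*(-9510) = 273688290 - 18154590*I*√46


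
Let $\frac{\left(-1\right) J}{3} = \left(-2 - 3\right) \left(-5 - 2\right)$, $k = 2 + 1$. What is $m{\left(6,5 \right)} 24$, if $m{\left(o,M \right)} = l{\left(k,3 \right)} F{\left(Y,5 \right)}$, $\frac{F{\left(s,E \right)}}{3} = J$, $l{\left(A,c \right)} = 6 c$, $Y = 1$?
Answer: $-136080$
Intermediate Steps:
$k = 3$
$J = -105$ ($J = - 3 \left(-2 - 3\right) \left(-5 - 2\right) = - 3 \left(\left(-5\right) \left(-7\right)\right) = \left(-3\right) 35 = -105$)
$F{\left(s,E \right)} = -315$ ($F{\left(s,E \right)} = 3 \left(-105\right) = -315$)
$m{\left(o,M \right)} = -5670$ ($m{\left(o,M \right)} = 6 \cdot 3 \left(-315\right) = 18 \left(-315\right) = -5670$)
$m{\left(6,5 \right)} 24 = \left(-5670\right) 24 = -136080$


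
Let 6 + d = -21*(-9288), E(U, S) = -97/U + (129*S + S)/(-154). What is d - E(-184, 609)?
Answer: 395804461/2024 ≈ 1.9556e+5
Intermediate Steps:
E(U, S) = -97/U - 65*S/77 (E(U, S) = -97/U + (130*S)*(-1/154) = -97/U - 65*S/77)
d = 195042 (d = -6 - 21*(-9288) = -6 + 195048 = 195042)
d - E(-184, 609) = 195042 - (-97/(-184) - 65/77*609) = 195042 - (-97*(-1/184) - 5655/11) = 195042 - (97/184 - 5655/11) = 195042 - 1*(-1039453/2024) = 195042 + 1039453/2024 = 395804461/2024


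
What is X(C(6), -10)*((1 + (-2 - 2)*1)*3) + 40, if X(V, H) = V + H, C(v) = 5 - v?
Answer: 139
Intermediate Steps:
X(V, H) = H + V
X(C(6), -10)*((1 + (-2 - 2)*1)*3) + 40 = (-10 + (5 - 1*6))*((1 + (-2 - 2)*1)*3) + 40 = (-10 + (5 - 6))*((1 - 4*1)*3) + 40 = (-10 - 1)*((1 - 4)*3) + 40 = -(-33)*3 + 40 = -11*(-9) + 40 = 99 + 40 = 139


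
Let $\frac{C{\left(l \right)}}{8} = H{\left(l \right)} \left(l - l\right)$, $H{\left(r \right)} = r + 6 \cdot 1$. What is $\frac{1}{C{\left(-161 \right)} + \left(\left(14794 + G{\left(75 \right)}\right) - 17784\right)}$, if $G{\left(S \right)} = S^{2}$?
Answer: $\frac{1}{2635} \approx 0.00037951$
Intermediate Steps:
$H{\left(r \right)} = 6 + r$ ($H{\left(r \right)} = r + 6 = 6 + r$)
$C{\left(l \right)} = 0$ ($C{\left(l \right)} = 8 \left(6 + l\right) \left(l - l\right) = 8 \left(6 + l\right) 0 = 8 \cdot 0 = 0$)
$\frac{1}{C{\left(-161 \right)} + \left(\left(14794 + G{\left(75 \right)}\right) - 17784\right)} = \frac{1}{0 - \left(2990 - 5625\right)} = \frac{1}{0 + \left(\left(14794 + 5625\right) - 17784\right)} = \frac{1}{0 + \left(20419 - 17784\right)} = \frac{1}{0 + 2635} = \frac{1}{2635}$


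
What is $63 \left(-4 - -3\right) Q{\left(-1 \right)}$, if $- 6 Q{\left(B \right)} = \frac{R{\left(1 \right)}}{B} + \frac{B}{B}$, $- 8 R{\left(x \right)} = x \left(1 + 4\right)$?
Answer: $\frac{273}{16} \approx 17.063$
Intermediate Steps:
$R{\left(x \right)} = - \frac{5 x}{8}$ ($R{\left(x \right)} = - \frac{x \left(1 + 4\right)}{8} = - \frac{x 5}{8} = - \frac{5 x}{8}$)
$Q{\left(B \right)} = - \frac{1}{6} + \frac{5}{48 B}$ ($Q{\left(B \right)} = - \frac{\frac{\left(- \frac{5}{8}\right) 1}{B} + \frac{B}{B}}{6} = - \frac{- \frac{5}{8 B} + 1}{6} = - \frac{1 - \frac{5}{8 B}}{6} = - \frac{1}{6} + \frac{5}{48 B}$)
$63 \left(-4 - -3\right) Q{\left(-1 \right)} = 63 \left(-4 - -3\right) \frac{5 - -8}{48 \left(-1\right)} = 63 \left(-4 + 3\right) \frac{1}{48} \left(-1\right) \left(5 + 8\right) = 63 \left(-1\right) \frac{1}{48} \left(-1\right) 13 = \left(-63\right) \left(- \frac{13}{48}\right) = \frac{273}{16}$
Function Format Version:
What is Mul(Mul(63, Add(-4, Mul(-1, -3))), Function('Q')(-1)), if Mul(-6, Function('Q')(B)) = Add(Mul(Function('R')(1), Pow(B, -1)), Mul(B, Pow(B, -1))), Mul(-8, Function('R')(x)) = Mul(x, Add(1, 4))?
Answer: Rational(273, 16) ≈ 17.063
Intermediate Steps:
Function('R')(x) = Mul(Rational(-5, 8), x) (Function('R')(x) = Mul(Rational(-1, 8), Mul(x, Add(1, 4))) = Mul(Rational(-1, 8), Mul(x, 5)) = Mul(Rational(-1, 8), Mul(5, x)) = Mul(Rational(-5, 8), x))
Function('Q')(B) = Add(Rational(-1, 6), Mul(Rational(5, 48), Pow(B, -1))) (Function('Q')(B) = Mul(Rational(-1, 6), Add(Mul(Mul(Rational(-5, 8), 1), Pow(B, -1)), Mul(B, Pow(B, -1)))) = Mul(Rational(-1, 6), Add(Mul(Rational(-5, 8), Pow(B, -1)), 1)) = Mul(Rational(-1, 6), Add(1, Mul(Rational(-5, 8), Pow(B, -1)))) = Add(Rational(-1, 6), Mul(Rational(5, 48), Pow(B, -1))))
Mul(Mul(63, Add(-4, Mul(-1, -3))), Function('Q')(-1)) = Mul(Mul(63, Add(-4, Mul(-1, -3))), Mul(Rational(1, 48), Pow(-1, -1), Add(5, Mul(-8, -1)))) = Mul(Mul(63, Add(-4, 3)), Mul(Rational(1, 48), -1, Add(5, 8))) = Mul(Mul(63, -1), Mul(Rational(1, 48), -1, 13)) = Mul(-63, Rational(-13, 48)) = Rational(273, 16)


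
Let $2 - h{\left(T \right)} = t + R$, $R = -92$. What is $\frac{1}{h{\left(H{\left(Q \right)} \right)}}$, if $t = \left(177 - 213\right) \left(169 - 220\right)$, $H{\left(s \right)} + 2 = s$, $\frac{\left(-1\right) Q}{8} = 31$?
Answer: $- \frac{1}{1742} \approx -0.00057405$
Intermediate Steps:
$Q = -248$ ($Q = \left(-8\right) 31 = -248$)
$H{\left(s \right)} = -2 + s$
$t = 1836$ ($t = \left(-36\right) \left(-51\right) = 1836$)
$h{\left(T \right)} = -1742$ ($h{\left(T \right)} = 2 - \left(1836 - 92\right) = 2 - 1744 = -1742$)
$\frac{1}{h{\left(H{\left(Q \right)} \right)}} = \frac{1}{-1742} = - \frac{1}{1742}$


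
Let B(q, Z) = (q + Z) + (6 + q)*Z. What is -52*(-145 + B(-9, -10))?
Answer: 6968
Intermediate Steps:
B(q, Z) = Z + q + Z*(6 + q) (B(q, Z) = (Z + q) + Z*(6 + q) = Z + q + Z*(6 + q))
-52*(-145 + B(-9, -10)) = -52*(-145 + (-9 + 7*(-10) - 10*(-9))) = -52*(-145 + (-9 - 70 + 90)) = -52*(-145 + 11) = -52*(-134) = 6968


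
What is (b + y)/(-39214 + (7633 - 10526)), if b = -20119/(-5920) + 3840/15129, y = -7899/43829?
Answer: -110809583633/1343824889016480 ≈ -8.2458e-5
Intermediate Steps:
y = -7899/43829 (y = -7899*1/43829 = -7899/43829 ≈ -0.18022)
b = 109037717/29854560 (b = -20119*(-1/5920) + 3840*(1/15129) = 20119/5920 + 1280/5043 = 109037717/29854560 ≈ 3.6523)
(b + y)/(-39214 + (7633 - 10526)) = (109037717/29854560 - 7899/43829)/(-39214 + (7633 - 10526)) = 110809583633/(31914524640*(-39214 - 2893)) = (110809583633/31914524640)/(-42107) = (110809583633/31914524640)*(-1/42107) = -110809583633/1343824889016480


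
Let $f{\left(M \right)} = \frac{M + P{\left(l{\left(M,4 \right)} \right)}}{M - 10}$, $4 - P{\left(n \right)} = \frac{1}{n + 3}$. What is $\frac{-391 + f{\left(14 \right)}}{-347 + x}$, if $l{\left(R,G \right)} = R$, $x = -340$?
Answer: $\frac{8761}{15572} \approx 0.56261$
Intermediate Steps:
$P{\left(n \right)} = 4 - \frac{1}{3 + n}$ ($P{\left(n \right)} = 4 - \frac{1}{n + 3} = 4 - \frac{1}{3 + n}$)
$f{\left(M \right)} = \frac{M + \frac{11 + 4 M}{3 + M}}{-10 + M}$ ($f{\left(M \right)} = \frac{M + \frac{11 + 4 M}{3 + M}}{M - 10} = \frac{M + \frac{11 + 4 M}{3 + M}}{-10 + M}$)
$\frac{-391 + f{\left(14 \right)}}{-347 + x} = \frac{-391 + \frac{11 + 4 \cdot 14 + 14 \left(3 + 14\right)}{\left(-10 + 14\right) \left(3 + 14\right)}}{-347 - 340} = \frac{-391 + \frac{11 + 56 + 14 \cdot 17}{4 \cdot 17}}{-687} = \left(-391 + \frac{1}{4} \cdot \frac{1}{17} \left(11 + 56 + 238\right)\right) \left(- \frac{1}{687}\right) = \left(-391 + \frac{1}{4} \cdot \frac{1}{17} \cdot 305\right) \left(- \frac{1}{687}\right) = \left(-391 + \frac{305}{68}\right) \left(- \frac{1}{687}\right) = \left(- \frac{26283}{68}\right) \left(- \frac{1}{687}\right) = \frac{8761}{15572}$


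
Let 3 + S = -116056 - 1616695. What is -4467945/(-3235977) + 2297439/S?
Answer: 102463269209/1869050696886 ≈ 0.054821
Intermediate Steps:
S = -1732754 (S = -3 + (-116056 - 1616695) = -3 - 1732751 = -1732754)
-4467945/(-3235977) + 2297439/S = -4467945/(-3235977) + 2297439/(-1732754) = -4467945*(-1/3235977) + 2297439*(-1/1732754) = 1489315/1078659 - 2297439/1732754 = 102463269209/1869050696886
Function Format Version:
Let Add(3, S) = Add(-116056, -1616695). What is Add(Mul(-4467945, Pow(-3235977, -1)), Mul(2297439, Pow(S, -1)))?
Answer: Rational(102463269209, 1869050696886) ≈ 0.054821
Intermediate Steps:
S = -1732754 (S = Add(-3, Add(-116056, -1616695)) = Add(-3, -1732751) = -1732754)
Add(Mul(-4467945, Pow(-3235977, -1)), Mul(2297439, Pow(S, -1))) = Add(Mul(-4467945, Pow(-3235977, -1)), Mul(2297439, Pow(-1732754, -1))) = Add(Mul(-4467945, Rational(-1, 3235977)), Mul(2297439, Rational(-1, 1732754))) = Add(Rational(1489315, 1078659), Rational(-2297439, 1732754)) = Rational(102463269209, 1869050696886)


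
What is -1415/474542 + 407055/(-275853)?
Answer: -64518341935/43634611442 ≈ -1.4786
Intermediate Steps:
-1415/474542 + 407055/(-275853) = -1415*1/474542 + 407055*(-1/275853) = -1415/474542 - 135685/91951 = -64518341935/43634611442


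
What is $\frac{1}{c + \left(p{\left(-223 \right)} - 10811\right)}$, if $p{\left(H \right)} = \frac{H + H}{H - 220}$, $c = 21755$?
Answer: $\frac{443}{4848638} \approx 9.1366 \cdot 10^{-5}$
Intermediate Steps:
$p{\left(H \right)} = \frac{2 H}{-220 + H}$
$\frac{1}{c + \left(p{\left(-223 \right)} - 10811\right)} = \frac{1}{21755 - \left(10811 + \frac{446}{-220 - 223}\right)} = \frac{1}{21755 - \left(10811 + \frac{446}{-443}\right)} = \frac{1}{21755 - \left(10811 + 446 \left(- \frac{1}{443}\right)\right)} = \frac{1}{21755 + \left(\frac{446}{443} - 10811\right)} = \frac{1}{21755 - \frac{4788827}{443}} = \frac{1}{\frac{4848638}{443}} = \frac{443}{4848638}$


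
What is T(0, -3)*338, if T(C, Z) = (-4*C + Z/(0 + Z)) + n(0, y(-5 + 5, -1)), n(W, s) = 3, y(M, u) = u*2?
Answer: 1352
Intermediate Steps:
y(M, u) = 2*u
T(C, Z) = 4 - 4*C (T(C, Z) = (-4*C + Z/(0 + Z)) + 3 = (-4*C + Z/Z) + 3 = (-4*C + 1) + 3 = (1 - 4*C) + 3 = 4 - 4*C)
T(0, -3)*338 = (4 - 4*0)*338 = (4 + 0)*338 = 4*338 = 1352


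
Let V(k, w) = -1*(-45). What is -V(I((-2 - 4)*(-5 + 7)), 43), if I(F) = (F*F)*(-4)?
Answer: -45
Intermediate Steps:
I(F) = -4*F² (I(F) = F²*(-4) = -4*F²)
V(k, w) = 45
-V(I((-2 - 4)*(-5 + 7)), 43) = -1*45 = -45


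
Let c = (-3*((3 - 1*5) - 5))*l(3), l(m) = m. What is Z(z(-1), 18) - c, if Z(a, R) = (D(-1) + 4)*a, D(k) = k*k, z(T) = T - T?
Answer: -63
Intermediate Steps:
z(T) = 0
D(k) = k²
c = 63 (c = -3*((3 - 1*5) - 5)*3 = -3*((3 - 5) - 5)*3 = -3*(-2 - 5)*3 = -3*(-7)*3 = 21*3 = 63)
Z(a, R) = 5*a (Z(a, R) = ((-1)² + 4)*a = (1 + 4)*a = 5*a)
Z(z(-1), 18) - c = 5*0 - 1*63 = 0 - 63 = -63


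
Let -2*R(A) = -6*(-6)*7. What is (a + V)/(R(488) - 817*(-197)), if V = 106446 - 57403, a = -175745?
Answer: -126702/160823 ≈ -0.78784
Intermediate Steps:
V = 49043
R(A) = -126 (R(A) = -(-6*(-6))*7/2 = -18*7 = -½*252 = -126)
(a + V)/(R(488) - 817*(-197)) = (-175745 + 49043)/(-126 - 817*(-197)) = -126702/(-126 + 160949) = -126702/160823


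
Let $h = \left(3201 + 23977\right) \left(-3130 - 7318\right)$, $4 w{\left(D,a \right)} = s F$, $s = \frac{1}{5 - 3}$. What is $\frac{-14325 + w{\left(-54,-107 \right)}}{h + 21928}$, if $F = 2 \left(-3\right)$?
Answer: $\frac{57303}{1135735264} \approx 5.0455 \cdot 10^{-5}$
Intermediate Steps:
$F = -6$
$s = \frac{1}{2} \approx 0.5$
$w{\left(D,a \right)} = - \frac{3}{4}$ ($w{\left(D,a \right)} = \frac{\frac{1}{2} \left(-6\right)}{4} = \frac{1}{4} \left(-3\right) = - \frac{3}{4}$)
$h = -283955744$ ($h = 27178 \left(-10448\right) = -283955744$)
$\frac{-14325 + w{\left(-54,-107 \right)}}{h + 21928} = \frac{-14325 - \frac{3}{4}}{-283955744 + 21928} = - \frac{57303}{4 \left(-283933816\right)} = \left(- \frac{57303}{4}\right) \left(- \frac{1}{283933816}\right) = \frac{57303}{1135735264}$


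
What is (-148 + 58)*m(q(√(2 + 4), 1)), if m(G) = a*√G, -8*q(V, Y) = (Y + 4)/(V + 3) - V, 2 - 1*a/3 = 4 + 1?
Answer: 405*√(2 + 6*√6)/(2*√(3 + √6)) ≈ 354.46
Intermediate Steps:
a = -9 (a = 6 - 3*(4 + 1) = 6 - 3*5 = 6 - 15 = -9)
q(V, Y) = V/8 - (4 + Y)/(8*(3 + V)) (q(V, Y) = -((Y + 4)/(V + 3) - V)/8 = -((4 + Y)/(3 + V) - V)/8 = -(-V + (4 + Y)/(3 + V))/8 = V/8 - (4 + Y)/(8*(3 + V)))
m(G) = -9*√G
(-148 + 58)*m(q(√(2 + 4), 1)) = (-148 + 58)*(-9*√2*√(-4 + (√(2 + 4))² - 1*1 + 3*√(2 + 4))/(4*√(3 + √(2 + 4)))) = -(-810)*√((-4 + (√6)² - 1 + 3*√6)/(8*(3 + √6))) = -(-810)*√((-4 + 6 - 1 + 3*√6)/(8*(3 + √6))) = -(-810)*√((1 + 3*√6)/(8*(3 + √6))) = -(-810)*√2*√(1 + 3*√6)/(4*√(3 + √6)) = -(-405)*√2*√(1 + 3*√6)/(2*√(3 + √6)) = 405*√2*√(1 + 3*√6)/(2*√(3 + √6))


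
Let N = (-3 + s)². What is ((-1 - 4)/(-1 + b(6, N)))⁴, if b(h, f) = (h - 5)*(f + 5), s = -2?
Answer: 625/707281 ≈ 0.00088367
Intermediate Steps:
N = 25 (N = (-3 - 2)² = (-5)² = 25)
b(h, f) = (-5 + h)*(5 + f)
((-1 - 4)/(-1 + b(6, N)))⁴ = ((-1 - 4)/(-1 + (-25 - 5*25 + 5*6 + 25*6)))⁴ = (-5/(-1 + (-25 - 125 + 30 + 150)))⁴ = (-5/(-1 + 30))⁴ = (-5/29)⁴ = 625/707281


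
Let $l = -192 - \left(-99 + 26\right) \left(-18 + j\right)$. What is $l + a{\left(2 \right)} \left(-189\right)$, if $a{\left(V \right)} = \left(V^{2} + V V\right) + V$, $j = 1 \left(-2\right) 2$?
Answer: $-3688$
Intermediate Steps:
$j = -4$ ($j = \left(-2\right) 2 = -4$)
$a{\left(V \right)} = V + 2 V^{2}$ ($a{\left(V \right)} = \left(V^{2} + V^{2}\right) + V = 2 V^{2} + V = V + 2 V^{2}$)
$l = -1798$ ($l = -192 - \left(-99 + 26\right) \left(-18 - 4\right) = -192 - \left(-73\right) \left(-22\right) = -192 - 1606 = -1798$)
$l + a{\left(2 \right)} \left(-189\right) = -1798 + 2 \left(1 + 2 \cdot 2\right) \left(-189\right) = -1798 + 2 \left(1 + 4\right) \left(-189\right) = -1798 + 2 \cdot 5 \left(-189\right) = -1798 + 10 \left(-189\right) = -1798 - 1890 = -3688$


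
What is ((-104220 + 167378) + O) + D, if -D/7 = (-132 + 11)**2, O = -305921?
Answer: -345250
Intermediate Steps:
D = -102487 (D = -7*(-132 + 11)**2 = -7*(-121)**2 = -7*14641 = -102487)
((-104220 + 167378) + O) + D = ((-104220 + 167378) - 305921) - 102487 = (63158 - 305921) - 102487 = -242763 - 102487 = -345250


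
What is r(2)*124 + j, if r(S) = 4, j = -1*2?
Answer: 494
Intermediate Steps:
j = -2
r(2)*124 + j = 4*124 - 2 = 496 - 2 = 494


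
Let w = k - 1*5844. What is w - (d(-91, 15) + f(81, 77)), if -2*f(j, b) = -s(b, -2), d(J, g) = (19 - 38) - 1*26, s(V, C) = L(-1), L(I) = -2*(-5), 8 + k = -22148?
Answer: -27960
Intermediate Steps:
k = -22156 (k = -8 - 22148 = -22156)
L(I) = 10
s(V, C) = 10
d(J, g) = -45 (d(J, g) = -19 - 26 = -45)
f(j, b) = 5 (f(j, b) = -(-1)*10/2 = -½*(-10) = 5)
w = -28000 (w = -22156 - 1*5844 = -22156 - 5844 = -28000)
w - (d(-91, 15) + f(81, 77)) = -28000 - (-45 + 5) = -28000 - 1*(-40) = -28000 + 40 = -27960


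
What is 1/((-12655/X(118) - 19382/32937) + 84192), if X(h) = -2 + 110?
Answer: 1185732/99689511547 ≈ 1.1894e-5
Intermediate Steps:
X(h) = 108
1/((-12655/X(118) - 19382/32937) + 84192) = 1/((-12655/108 - 19382/32937) + 84192) = 1/(-139636997/1185732 + 84192) = 1/(99689511547/1185732) = 1185732/99689511547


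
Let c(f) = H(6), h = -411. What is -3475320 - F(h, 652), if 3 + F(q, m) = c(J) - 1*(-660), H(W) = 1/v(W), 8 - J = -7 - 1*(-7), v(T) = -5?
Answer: -17379884/5 ≈ -3.4760e+6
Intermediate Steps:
J = 8 (J = 8 - (-7 - 1*(-7)) = 8 - (-7 + 7) = 8 - 1*0 = 8 + 0 = 8)
H(W) = -⅕ (H(W) = 1/(-5) = -⅕)
c(f) = -⅕
F(q, m) = 3284/5 (F(q, m) = -3 + (-⅕ - 1*(-660)) = -3 + (-⅕ + 660) = -3 + 3299/5 = 3284/5)
-3475320 - F(h, 652) = -3475320 - 1*3284/5 = -3475320 - 3284/5 = -17379884/5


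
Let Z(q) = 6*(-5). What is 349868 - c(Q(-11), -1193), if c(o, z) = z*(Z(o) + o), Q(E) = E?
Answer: 300955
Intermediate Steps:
Z(q) = -30
c(o, z) = z*(-30 + o)
349868 - c(Q(-11), -1193) = 349868 - (-1193)*(-30 - 11) = 349868 - (-1193)*(-41) = 349868 - 1*48913 = 349868 - 48913 = 300955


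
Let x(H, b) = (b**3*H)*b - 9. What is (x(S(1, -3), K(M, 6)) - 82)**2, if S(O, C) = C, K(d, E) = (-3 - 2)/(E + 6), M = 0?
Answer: 396417566689/47775744 ≈ 8297.5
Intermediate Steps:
K(d, E) = -5/(6 + E)
x(H, b) = -9 + H*b**4 (x(H, b) = (H*b**3)*b - 9 = H*b**4 - 9 = -9 + H*b**4)
(x(S(1, -3), K(M, 6)) - 82)**2 = ((-9 - 3*625/(6 + 6)**4) - 82)**2 = ((-9 - 3*(-5/12)**4) - 82)**2 = ((-9 - 3*625/20736) - 82)**2 = ((-9 - 625/6912) - 82)**2 = (-62833/6912 - 82)**2 = (-629617/6912)**2 = 396417566689/47775744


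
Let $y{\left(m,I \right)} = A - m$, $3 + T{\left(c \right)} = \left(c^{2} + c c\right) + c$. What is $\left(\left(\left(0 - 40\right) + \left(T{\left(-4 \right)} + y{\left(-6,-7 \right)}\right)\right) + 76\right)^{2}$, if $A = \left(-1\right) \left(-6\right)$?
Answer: $5329$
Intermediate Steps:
$A = 6$
$T{\left(c \right)} = -3 + c + 2 c^{2}$ ($T{\left(c \right)} = -3 + \left(\left(c^{2} + c c\right) + c\right) = -3 + \left(\left(c^{2} + c^{2}\right) + c\right) = -3 + \left(2 c^{2} + c\right) = -3 + \left(c + 2 c^{2}\right) = -3 + c + 2 c^{2}$)
$y{\left(m,I \right)} = 6 - m$
$\left(\left(\left(0 - 40\right) + \left(T{\left(-4 \right)} + y{\left(-6,-7 \right)}\right)\right) + 76\right)^{2} = \left(\left(\left(0 - 40\right) + \left(\left(-3 - 4 + 2 \left(-4\right)^{2}\right) + \left(6 - -6\right)\right)\right) + 76\right)^{2} = \left(\left(-40 + \left(\left(-3 - 4 + 2 \cdot 16\right) + \left(6 + 6\right)\right)\right) + 76\right)^{2} = \left(\left(-40 + \left(\left(-3 - 4 + 32\right) + 12\right)\right) + 76\right)^{2} = \left(\left(-40 + \left(25 + 12\right)\right) + 76\right)^{2} = \left(\left(-40 + 37\right) + 76\right)^{2} = \left(-3 + 76\right)^{2} = 73^{2} = 5329$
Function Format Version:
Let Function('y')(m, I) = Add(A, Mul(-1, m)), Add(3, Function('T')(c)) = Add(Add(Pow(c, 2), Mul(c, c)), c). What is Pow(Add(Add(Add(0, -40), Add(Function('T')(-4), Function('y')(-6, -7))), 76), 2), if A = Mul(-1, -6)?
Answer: 5329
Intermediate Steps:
A = 6
Function('T')(c) = Add(-3, c, Mul(2, Pow(c, 2))) (Function('T')(c) = Add(-3, Add(Add(Pow(c, 2), Mul(c, c)), c)) = Add(-3, Add(Add(Pow(c, 2), Pow(c, 2)), c)) = Add(-3, Add(Mul(2, Pow(c, 2)), c)) = Add(-3, Add(c, Mul(2, Pow(c, 2)))) = Add(-3, c, Mul(2, Pow(c, 2))))
Function('y')(m, I) = Add(6, Mul(-1, m))
Pow(Add(Add(Add(0, -40), Add(Function('T')(-4), Function('y')(-6, -7))), 76), 2) = Pow(Add(Add(Add(0, -40), Add(Add(-3, -4, Mul(2, Pow(-4, 2))), Add(6, Mul(-1, -6)))), 76), 2) = Pow(Add(Add(-40, Add(Add(-3, -4, Mul(2, 16)), Add(6, 6))), 76), 2) = Pow(Add(Add(-40, Add(Add(-3, -4, 32), 12)), 76), 2) = Pow(Add(Add(-40, Add(25, 12)), 76), 2) = Pow(Add(Add(-40, 37), 76), 2) = Pow(Add(-3, 76), 2) = Pow(73, 2) = 5329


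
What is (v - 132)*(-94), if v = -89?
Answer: 20774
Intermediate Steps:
(v - 132)*(-94) = (-89 - 132)*(-94) = -221*(-94) = 20774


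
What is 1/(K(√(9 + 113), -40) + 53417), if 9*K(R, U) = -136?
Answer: 9/480617 ≈ 1.8726e-5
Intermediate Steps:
K(R, U) = -136/9 (K(R, U) = (⅑)*(-136) = -136/9)
1/(K(√(9 + 113), -40) + 53417) = 1/(-136/9 + 53417) = 1/(480617/9) = 9/480617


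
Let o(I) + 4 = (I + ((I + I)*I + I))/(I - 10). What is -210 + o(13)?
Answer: -278/3 ≈ -92.667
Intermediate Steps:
o(I) = -4 + (2*I + 2*I²)/(-10 + I) (o(I) = -4 + (I + ((I + I)*I + I))/(I - 10) = -4 + (I + ((2*I)*I + I))/(-10 + I) = -4 + (I + (2*I² + I))/(-10 + I) = -4 + (I + (I + 2*I²))/(-10 + I) = -4 + (2*I + 2*I²)/(-10 + I))
-210 + o(13) = -210 + 2*(20 + 13² - 1*13)/(-10 + 13) = -210 + 2*(20 + 169 - 13)/3 = -210 + 2*(⅓)*176 = -210 + 352/3 = -278/3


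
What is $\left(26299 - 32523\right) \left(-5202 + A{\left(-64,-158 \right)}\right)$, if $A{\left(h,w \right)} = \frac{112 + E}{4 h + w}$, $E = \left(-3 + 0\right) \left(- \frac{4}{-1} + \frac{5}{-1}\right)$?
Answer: $\frac{291410792}{9} \approx 3.2379 \cdot 10^{7}$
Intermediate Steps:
$E = 3$ ($E = - 3 \left(\left(-4\right) \left(-1\right) + 5 \left(-1\right)\right) = - 3 \left(4 - 5\right) = \left(-3\right) \left(-1\right) = 3$)
$A{\left(h,w \right)} = \frac{115}{w + 4 h}$ ($A{\left(h,w \right)} = \frac{112 + 3}{4 h + w} = \frac{115}{w + 4 h}$)
$\left(26299 - 32523\right) \left(-5202 + A{\left(-64,-158 \right)}\right) = \left(26299 - 32523\right) \left(-5202 + \frac{115}{-158 + 4 \left(-64\right)}\right) = - 6224 \left(-5202 + \frac{115}{-158 - 256}\right) = - 6224 \left(-5202 + \frac{115}{-414}\right) = - 6224 \left(-5202 + 115 \left(- \frac{1}{414}\right)\right) = - 6224 \left(-5202 - \frac{5}{18}\right) = \left(-6224\right) \left(- \frac{93641}{18}\right) = \frac{291410792}{9}$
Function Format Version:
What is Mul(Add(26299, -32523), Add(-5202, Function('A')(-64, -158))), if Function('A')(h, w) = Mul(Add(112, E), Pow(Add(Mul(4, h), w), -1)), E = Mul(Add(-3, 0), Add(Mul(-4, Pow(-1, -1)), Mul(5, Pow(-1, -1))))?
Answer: Rational(291410792, 9) ≈ 3.2379e+7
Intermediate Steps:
E = 3 (E = Mul(-3, Add(Mul(-4, -1), Mul(5, -1))) = Mul(-3, Add(4, -5)) = Mul(-3, -1) = 3)
Function('A')(h, w) = Mul(115, Pow(Add(w, Mul(4, h)), -1)) (Function('A')(h, w) = Mul(Add(112, 3), Pow(Add(Mul(4, h), w), -1)) = Mul(115, Pow(Add(w, Mul(4, h)), -1)))
Mul(Add(26299, -32523), Add(-5202, Function('A')(-64, -158))) = Mul(Add(26299, -32523), Add(-5202, Mul(115, Pow(Add(-158, Mul(4, -64)), -1)))) = Mul(-6224, Add(-5202, Mul(115, Pow(Add(-158, -256), -1)))) = Mul(-6224, Add(-5202, Mul(115, Pow(-414, -1)))) = Mul(-6224, Add(-5202, Mul(115, Rational(-1, 414)))) = Mul(-6224, Add(-5202, Rational(-5, 18))) = Mul(-6224, Rational(-93641, 18)) = Rational(291410792, 9)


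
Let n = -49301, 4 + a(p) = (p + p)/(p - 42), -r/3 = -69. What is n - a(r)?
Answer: -2711473/55 ≈ -49300.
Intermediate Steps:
r = 207 (r = -3*(-69) = 207)
a(p) = -4 + 2*p/(-42 + p) (a(p) = -4 + (p + p)/(p - 42) = -4 + (2*p)/(-42 + p) = -4 + 2*p/(-42 + p))
n - a(r) = -49301 - 2*(84 - 1*207)/(-42 + 207) = -49301 - 2*(84 - 207)/165 = -49301 - 2*(-123)/165 = -49301 - 1*(-82/55) = -49301 + 82/55 = -2711473/55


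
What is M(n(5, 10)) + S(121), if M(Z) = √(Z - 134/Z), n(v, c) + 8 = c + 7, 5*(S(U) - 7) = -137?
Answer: -102/5 + I*√53/3 ≈ -20.4 + 2.4267*I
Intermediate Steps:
S(U) = -102/5 (S(U) = 7 + (⅕)*(-137) = 7 - 137/5 = -102/5)
n(v, c) = -1 + c (n(v, c) = -8 + (c + 7) = -8 + (7 + c) = -1 + c)
M(n(5, 10)) + S(121) = √((-1 + 10) - 134/(-1 + 10)) - 102/5 = √(9 - 134/9) - 102/5 = √(-53/9) - 102/5 = I*√53/3 - 102/5 = -102/5 + I*√53/3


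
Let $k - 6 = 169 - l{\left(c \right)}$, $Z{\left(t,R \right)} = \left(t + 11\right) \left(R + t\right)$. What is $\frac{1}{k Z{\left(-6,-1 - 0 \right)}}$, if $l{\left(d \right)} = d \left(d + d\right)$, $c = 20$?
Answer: $\frac{1}{21875} \approx 4.5714 \cdot 10^{-5}$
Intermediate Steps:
$Z{\left(t,R \right)} = \left(11 + t\right) \left(R + t\right)$
$l{\left(d \right)} = 2 d^{2}$ ($l{\left(d \right)} = d 2 d = 2 d^{2}$)
$k = -625$ ($k = 6 + \left(169 - 2 \cdot 20^{2}\right) = 6 + \left(169 - 2 \cdot 400\right) = 6 + \left(169 - 800\right) = 6 - 631 = -625$)
$\frac{1}{k Z{\left(-6,-1 - 0 \right)}} = \frac{1}{\left(-625\right) \left(\left(-6\right)^{2} + 11 \left(-1 - 0\right) + 11 \left(-6\right) + \left(-1 - 0\right) \left(-6\right)\right)} = \frac{1}{\left(-625\right) \left(36 + 11 \left(-1 + 0\right) - 66 + \left(-1 + 0\right) \left(-6\right)\right)} = \frac{1}{\left(-625\right) \left(36 + 11 \left(-1\right) - 66 - -6\right)} = \frac{1}{\left(-625\right) \left(36 - 11 - 66 + 6\right)} = \frac{1}{\left(-625\right) \left(-35\right)} = \frac{1}{21875}$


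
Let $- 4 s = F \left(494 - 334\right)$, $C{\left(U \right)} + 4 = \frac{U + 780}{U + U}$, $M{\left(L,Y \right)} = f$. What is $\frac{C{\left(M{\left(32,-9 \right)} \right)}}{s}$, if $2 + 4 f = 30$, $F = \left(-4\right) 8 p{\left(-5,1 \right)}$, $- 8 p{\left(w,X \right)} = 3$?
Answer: $- \frac{731}{6720} \approx -0.10878$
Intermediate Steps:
$p{\left(w,X \right)} = - \frac{3}{8}$ ($p{\left(w,X \right)} = \left(- \frac{1}{8}\right) 3 = - \frac{3}{8}$)
$F = 12$ ($F = \left(-4\right) 8 \left(- \frac{3}{8}\right) = \left(-32\right) \left(- \frac{3}{8}\right) = 12$)
$f = 7$ ($f = - \frac{1}{2} + \frac{1}{4} \cdot 30 = - \frac{1}{2} + \frac{15}{2} = 7$)
$M{\left(L,Y \right)} = 7$
$C{\left(U \right)} = -4 + \frac{780 + U}{2 U}$ ($C{\left(U \right)} = -4 + \frac{U + 780}{U + U} = -4 + \frac{780 + U}{2 U}$)
$s = -480$ ($s = - \frac{12 \left(494 - 334\right)}{4} = - \frac{12 \cdot 160}{4} = \left(- \frac{1}{4}\right) 1920 = -480$)
$\frac{C{\left(M{\left(32,-9 \right)} \right)}}{s} = \frac{- \frac{7}{2} + \frac{390}{7}}{-480} = \left(- \frac{7}{2} + 390 \cdot \frac{1}{7}\right) \left(- \frac{1}{480}\right) = \left(- \frac{7}{2} + \frac{390}{7}\right) \left(- \frac{1}{480}\right) = \frac{731}{14} \left(- \frac{1}{480}\right) = - \frac{731}{6720}$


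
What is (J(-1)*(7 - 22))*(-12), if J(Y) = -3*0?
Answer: 0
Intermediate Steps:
J(Y) = 0
(J(-1)*(7 - 22))*(-12) = (0*(7 - 22))*(-12) = (0*(-15))*(-12) = 0*(-12) = 0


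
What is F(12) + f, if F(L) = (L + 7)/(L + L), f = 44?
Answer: 1075/24 ≈ 44.792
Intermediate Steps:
F(L) = (7 + L)/(2*L) (F(L) = (7 + L)/((2*L)) = (7 + L)*(1/(2*L)) = (7 + L)/(2*L))
F(12) + f = (½)*(7 + 12)/12 + 44 = (½)*(1/12)*19 + 44 = 19/24 + 44 = 1075/24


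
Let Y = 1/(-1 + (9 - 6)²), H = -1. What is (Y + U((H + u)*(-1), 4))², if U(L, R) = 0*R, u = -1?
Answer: 1/64 ≈ 0.015625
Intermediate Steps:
U(L, R) = 0
Y = ⅛ (Y = 1/(-1 + 3²) = 1/(-1 + 9) = 1/8 = ⅛ ≈ 0.12500)
(Y + U((H + u)*(-1), 4))² = (⅛ + 0)² = (⅛)² = 1/64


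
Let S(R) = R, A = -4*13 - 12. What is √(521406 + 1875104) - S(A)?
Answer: 64 + √2396510 ≈ 1612.1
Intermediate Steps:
A = -64 (A = -52 - 12 = -64)
√(521406 + 1875104) - S(A) = √(521406 + 1875104) - 1*(-64) = √2396510 + 64 = 64 + √2396510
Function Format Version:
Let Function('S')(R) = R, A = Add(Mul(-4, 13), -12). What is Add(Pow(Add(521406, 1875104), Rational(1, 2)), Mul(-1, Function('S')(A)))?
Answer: Add(64, Pow(2396510, Rational(1, 2))) ≈ 1612.1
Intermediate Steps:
A = -64 (A = Add(-52, -12) = -64)
Add(Pow(Add(521406, 1875104), Rational(1, 2)), Mul(-1, Function('S')(A))) = Add(Pow(Add(521406, 1875104), Rational(1, 2)), Mul(-1, -64)) = Add(Pow(2396510, Rational(1, 2)), 64) = Add(64, Pow(2396510, Rational(1, 2)))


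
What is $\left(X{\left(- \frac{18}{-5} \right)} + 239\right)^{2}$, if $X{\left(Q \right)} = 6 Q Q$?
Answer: $\frac{62710561}{625} \approx 1.0034 \cdot 10^{5}$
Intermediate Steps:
$X{\left(Q \right)} = 6 Q^{2}$
$\left(X{\left(- \frac{18}{-5} \right)} + 239\right)^{2} = \left(6 \left(- \frac{18}{-5}\right)^{2} + 239\right)^{2} = \left(6 \left(\left(-18\right) \left(- \frac{1}{5}\right)\right)^{2} + 239\right)^{2} = \left(6 \left(\frac{18}{5}\right)^{2} + 239\right)^{2} = \left(6 \cdot \frac{324}{25} + 239\right)^{2} = \left(\frac{1944}{25} + 239\right)^{2} = \left(\frac{7919}{25}\right)^{2} = \frac{62710561}{625}$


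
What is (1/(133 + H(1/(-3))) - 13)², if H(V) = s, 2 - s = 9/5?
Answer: 74874409/443556 ≈ 168.80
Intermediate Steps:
s = ⅕ (s = 2 - 9/5 = ⅕ ≈ 0.20000)
H(V) = ⅕
(1/(133 + H(1/(-3))) - 13)² = (1/(133 + ⅕) - 13)² = (1/(666/5) - 13)² = (5/666 - 13)² = (-8653/666)² = 74874409/443556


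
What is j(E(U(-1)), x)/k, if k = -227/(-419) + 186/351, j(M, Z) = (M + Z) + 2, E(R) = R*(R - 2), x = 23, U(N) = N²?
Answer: 1176552/52537 ≈ 22.395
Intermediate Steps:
E(R) = R*(-2 + R)
j(M, Z) = 2 + M + Z
k = 52537/49023 (k = -227*(-1/419) + 186*(1/351) = 227/419 + 62/117 = 52537/49023 ≈ 1.0717)
j(E(U(-1)), x)/k = (2 + (-1)²*(-2 + (-1)²) + 23)/(52537/49023) = (2 + 1*(-2 + 1) + 23)*(49023/52537) = (2 + 1*(-1) + 23)*(49023/52537) = (2 - 1 + 23)*(49023/52537) = 24*(49023/52537) = 1176552/52537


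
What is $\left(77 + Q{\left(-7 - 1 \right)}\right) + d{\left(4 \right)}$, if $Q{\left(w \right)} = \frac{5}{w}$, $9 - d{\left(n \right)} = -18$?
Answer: $\frac{827}{8} \approx 103.38$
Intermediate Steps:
$d{\left(n \right)} = 27$ ($d{\left(n \right)} = 9 - -18 = 9 + 18 = 27$)
$\left(77 + Q{\left(-7 - 1 \right)}\right) + d{\left(4 \right)} = \left(77 + \frac{5}{-7 - 1}\right) + 27 = \left(77 + \frac{5}{-8}\right) + 27 = \left(77 + 5 \left(- \frac{1}{8}\right)\right) + 27 = \left(77 - \frac{5}{8}\right) + 27 = \frac{611}{8} + 27 = \frac{827}{8}$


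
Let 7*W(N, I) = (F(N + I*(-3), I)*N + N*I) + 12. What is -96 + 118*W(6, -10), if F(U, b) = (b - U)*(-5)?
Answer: 156504/7 ≈ 22358.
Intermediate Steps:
F(U, b) = -5*b + 5*U
W(N, I) = 12/7 + I*N/7 + N*(-20*I + 5*N)/7 (W(N, I) = (((-5*I + 5*(N + I*(-3)))*N + N*I) + 12)/7 = (((-5*I + 5*(N - 3*I))*N + I*N) + 12)/7 = (((-5*I + (-15*I + 5*N))*N + I*N) + 12)/7 = (((-20*I + 5*N)*N + I*N) + 12)/7 = ((N*(-20*I + 5*N) + I*N) + 12)/7 = ((I*N + N*(-20*I + 5*N)) + 12)/7 = (12 + I*N + N*(-20*I + 5*N))/7 = 12/7 + I*N/7 + N*(-20*I + 5*N)/7)
-96 + 118*W(6, -10) = -96 + 118*(12/7 + (5/7)*6**2 - 19/7*(-10)*6) = -96 + 118*(12/7 + (5/7)*36 + 1140/7) = -96 + 118*(12/7 + 180/7 + 1140/7) = -96 + 118*(1332/7) = -96 + 157176/7 = 156504/7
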